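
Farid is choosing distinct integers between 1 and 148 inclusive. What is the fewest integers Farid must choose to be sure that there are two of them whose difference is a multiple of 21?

22

Integers whose pairwise differences are multiples of 21 are exactly those sharing a remainder mod 21. The 21 residue classes mod 21 are the pigeonholes.
With 21 integers one could put 1 in each residue class and have no class reach 2.
The 22nd integer pushes some class to 2, so 21·1 + 1 = 22.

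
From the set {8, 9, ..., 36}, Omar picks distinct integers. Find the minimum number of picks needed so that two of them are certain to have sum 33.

A set avoiding the sum 33 can contain at most one of each pair {x, 33−x}, plus the 11 elements whose complement lies outside the range.
The integers 17, …, 36 (20 of them) are such a set: any two sum to at least 17+18 = 35 > 33.
By the pigeonhole principle, any 21st integer completes one of the 9 pairs, so 21 choices force a sum of 33.

21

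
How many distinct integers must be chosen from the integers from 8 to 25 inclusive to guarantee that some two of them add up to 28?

A set avoiding the sum 28 can contain at most one of each pair {x, 28−x}, plus the 6 elements whose complement lies outside the range or equal to its own complement.
The integers 14, …, 25 (12 of them) are such a set: any two sum to at least 14+15 = 29 > 28.
By pigeonhole, any 13th integer completes one of the 6 pairs, so 13 choices force a sum of 28.

13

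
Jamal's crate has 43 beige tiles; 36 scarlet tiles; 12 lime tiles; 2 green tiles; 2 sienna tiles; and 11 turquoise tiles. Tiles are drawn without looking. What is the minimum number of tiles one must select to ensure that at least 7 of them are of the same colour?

Pigeonhole: put each drawn tile into a box by colour. The largest draw with every box below 7 takes min(count, 6) from each colour; colours with fewer than 6 contribute all they have.
Σ min(cᵢ, 6) = 6 + 6 + 6 + 2 + 2 + 6 = 28.
Draw number 28 + 1 = 29 must push one box to 7.

29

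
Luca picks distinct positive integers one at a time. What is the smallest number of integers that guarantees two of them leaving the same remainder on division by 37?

38

The 37 residue classes mod 37 are the pigeonholes.
With 37 integers one could put 1 in each residue class and have no class reach 2.
The 38th integer pushes some class to 2, so 37·1 + 1 = 38.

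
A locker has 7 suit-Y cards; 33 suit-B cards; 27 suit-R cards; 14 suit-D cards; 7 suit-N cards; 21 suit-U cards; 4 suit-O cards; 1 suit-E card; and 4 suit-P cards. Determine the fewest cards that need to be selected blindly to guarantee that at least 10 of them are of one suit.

60

Put each drawn card into a box by suit. The largest draw with every box below 10 takes min(count, 9) from each suit; suits with fewer than 9 contribute all they have.
Σ min(cᵢ, 9) = 7 + 9 + 9 + 9 + 7 + 9 + 4 + 1 + 4 = 59.
Draw number 59 + 1 = 60 must push one box to 10.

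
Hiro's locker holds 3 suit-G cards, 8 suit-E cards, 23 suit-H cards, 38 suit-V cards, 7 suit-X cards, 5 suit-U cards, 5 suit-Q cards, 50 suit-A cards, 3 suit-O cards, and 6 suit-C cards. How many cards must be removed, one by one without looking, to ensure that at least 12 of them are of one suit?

By the pigeonhole principle, the 10 suits are the holes; the cards drawn are the pigeons.
To avoid 12 of any one suit, the worst case takes at most 11 of each suit, or every card of a suit that has fewer than 11.
That gives 3 + 8 + 11 + 11 + 7 + 5 + 5 + 11 + 3 + 6 = 70 cards with no suit reaching 12.
The next card forces some suit to 12, so 70 + 1 = 71.

71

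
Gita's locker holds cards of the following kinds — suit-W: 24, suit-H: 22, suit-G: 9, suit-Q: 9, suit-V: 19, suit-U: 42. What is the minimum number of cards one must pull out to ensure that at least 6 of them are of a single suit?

An adversary could hand out at most 5 cards per suit: 5 + 5 + 5 + 5 + 5 + 5 = 30 cards and still no suit has 6.
By the pigeonhole principle, one more card lands in a suit already at 5, so 31 draws are enough and 30 are not.

31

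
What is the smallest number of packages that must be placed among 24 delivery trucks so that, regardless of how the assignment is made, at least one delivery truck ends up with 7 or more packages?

145

With 144 packages one could put exactly 6 in each of the 24 delivery trucks, and no delivery truck would reach 7.
One more package must land in a delivery truck that already has 6, giving it 7.
So 24 × 6 + 1 = 145 packages are required.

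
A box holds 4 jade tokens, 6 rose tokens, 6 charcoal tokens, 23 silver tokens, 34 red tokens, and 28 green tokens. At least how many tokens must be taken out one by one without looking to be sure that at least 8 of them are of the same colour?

38

Put each drawn token into a box by colour. The largest draw with every box below 8 takes min(count, 7) from each colour; colours with fewer than 7 contribute all they have.
Σ min(cᵢ, 7) = 4 + 6 + 6 + 7 + 7 + 7 = 37.
Draw number 37 + 1 = 38 must push one box to 8.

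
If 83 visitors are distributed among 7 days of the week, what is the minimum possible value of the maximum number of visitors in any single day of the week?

The 7 days of the week are the holes and the 83 visitors are the pigeons.
If every day of the week held at most 11 visitors, the total would be at most 7 × 11 = 77, which is less than 83.
So some day of the week holds at least ⌈83/7⌉ = 12 visitors.

12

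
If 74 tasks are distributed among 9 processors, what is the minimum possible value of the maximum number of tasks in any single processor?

9

By the pigeonhole principle, the 9 processors are the holes and the 74 tasks are the pigeons.
If every processor held at most 8 tasks, the total would be at most 9 × 8 = 72, which is less than 74.
So some processor holds at least ⌈74/9⌉ = 9 tasks.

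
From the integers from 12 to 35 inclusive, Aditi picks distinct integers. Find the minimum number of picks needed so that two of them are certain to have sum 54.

17

Two chosen integers sum to 54 exactly when both halves of some pair {x, 54−x} with 19 ≤ x ≤ 54−x ≤ 35 are chosen — 8 such pairs.
The remaining 8 elements (those with no distinct partner in range) can never complete a 54-sum, so the worst case takes all of them and one from each pair: 8 + 8 = 16.
Pigeonhole: the 17th integer has to be the second member of some pair, so 16 + 1 = 17.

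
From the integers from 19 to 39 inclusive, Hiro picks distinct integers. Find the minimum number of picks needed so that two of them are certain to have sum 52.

15

A set avoiding the sum 52 can contain at most one of each pair {x, 52−x}, plus the 7 elements whose complement lies outside the range or equal to its own complement.
The integers 26, …, 39 (14 of them) are such a set: any two sum to at least 26+27 = 53 > 52.
Pigeonhole: any 15th integer completes one of the 7 pairs, so 15 choices force a sum of 52.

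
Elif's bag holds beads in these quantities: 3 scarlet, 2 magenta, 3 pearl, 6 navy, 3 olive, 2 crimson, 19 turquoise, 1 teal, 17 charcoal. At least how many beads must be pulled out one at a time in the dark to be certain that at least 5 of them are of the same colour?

An adversary could hand out at most 4 beads per colour (6 colours run out sooner): 3 + 2 + 3 + 4 + 3 + 2 + 4 + 1 + 4 = 26 beads and still no colour has 5.
By the pigeonhole principle, one more bead lands in a colour already at 4, so 27 draws are enough and 26 are not.

27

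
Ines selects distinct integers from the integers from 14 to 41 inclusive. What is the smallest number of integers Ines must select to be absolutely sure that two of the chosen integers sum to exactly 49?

A set avoiding the sum 49 can contain at most one of each pair {x, 49−x}, plus the 6 elements whose complement lies outside the range.
The integers 25, …, 41 (17 of them) are such a set: any two sum to at least 25+26 = 51 > 49.
By the pigeonhole principle, any 18th integer completes one of the 11 pairs, so 18 choices force a sum of 49.

18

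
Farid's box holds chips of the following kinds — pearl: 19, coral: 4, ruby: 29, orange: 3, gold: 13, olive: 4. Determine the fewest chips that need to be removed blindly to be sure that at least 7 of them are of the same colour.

30

An adversary could hand out at most 6 chips per colour (coral, orange, olive run out sooner): 6 + 4 + 6 + 3 + 6 + 4 = 29 chips and still no colour has 7.
Pigeonhole: one more chip lands in a colour already at 6, so 30 draws are enough and 29 are not.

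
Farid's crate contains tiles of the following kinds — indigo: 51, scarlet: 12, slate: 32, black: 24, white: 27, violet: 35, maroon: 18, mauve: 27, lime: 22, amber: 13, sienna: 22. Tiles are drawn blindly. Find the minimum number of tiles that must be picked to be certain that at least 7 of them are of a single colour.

67

Pigeonhole: the 11 colours are the holes; the tiles drawn are the pigeons.
To avoid 7 of any one colour, the worst case takes at most 6 of each colour.
That gives 6 + 6 + 6 + 6 + 6 + 6 + 6 + 6 + 6 + 6 + 6 = 66 tiles with no colour reaching 7.
The next tile forces some colour to 7, so 66 + 1 = 67.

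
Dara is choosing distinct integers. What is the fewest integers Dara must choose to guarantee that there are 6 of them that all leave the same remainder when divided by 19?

96

The 19 residue classes mod 19 are the pigeonholes.
With 95 integers one could put 5 in each residue class and have no class reach 6.
The 96th integer pushes some class to 6, so 19·5 + 1 = 96.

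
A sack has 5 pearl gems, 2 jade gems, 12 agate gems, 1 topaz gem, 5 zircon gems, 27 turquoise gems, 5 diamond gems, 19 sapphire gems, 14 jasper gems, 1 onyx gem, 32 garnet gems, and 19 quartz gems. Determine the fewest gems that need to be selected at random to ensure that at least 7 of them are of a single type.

56

An adversary could hand out at most 6 gems per type (6 types run out sooner): 5 + 2 + 6 + 1 + 5 + 6 + 5 + 6 + 6 + 1 + 6 + 6 = 55 gems and still no type has 7.
Pigeonhole: one more gem lands in a type already at 6, so 56 draws are enough and 55 are not.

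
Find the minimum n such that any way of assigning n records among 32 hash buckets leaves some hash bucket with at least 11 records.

With 320 records one could put exactly 10 in each of the 32 hash buckets, and no hash bucket would reach 11.
By pigeonhole, one more record must land in a hash bucket that already has 10, giving it 11.
So 32 × 10 + 1 = 321 records are required.

321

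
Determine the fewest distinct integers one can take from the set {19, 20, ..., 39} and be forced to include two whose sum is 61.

13

Two chosen integers sum to 61 exactly when both halves of some pair {x, 61−x} with 22 ≤ x ≤ 61−x ≤ 39 are chosen — 9 such pairs.
The remaining 3 elements (those with no distinct partner in range) can never complete a 61-sum, so the worst case takes all of them and one from each pair: 3 + 9 = 12.
The 13th integer has to be the second member of some pair, so 12 + 1 = 13.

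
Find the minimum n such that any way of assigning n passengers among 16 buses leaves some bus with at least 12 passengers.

177

With 176 passengers one could put exactly 11 in each of the 16 buses, and no bus would reach 12.
By the pigeonhole principle, one more passenger must land in a bus that already has 11, giving it 12.
So 16 × 11 + 1 = 177 passengers are required.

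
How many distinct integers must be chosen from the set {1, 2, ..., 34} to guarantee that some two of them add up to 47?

24

Group the elements by complementary pair {x, 47−x}: {13,34}, {14,33}, {15,32}, …, giving 11 two-element pairs and 12 integers whose partner 47−x falls outside [1,34].
By the pigeonhole principle, treating each of those 23 groups as a pigeonhole, one can pick one integer per group — 23 integers — with no two summing to 47.
The 24th integer lands in an occupied pair, forcing a sum of 47.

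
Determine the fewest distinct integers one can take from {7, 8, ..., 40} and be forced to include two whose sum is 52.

Group the elements by complementary pair {x, 52−x}: {12,40}, {13,39}, {14,38}, …, giving 14 two-element pairs, the single value 26 (it cannot pair with itself since the integers are distinct), and 5 integers whose partner 52−x falls outside [7,40].
Treating each of those 20 groups as a pigeonhole, one can pick one integer per group — 20 integers — with no two summing to 52.
The 21st integer lands in an occupied pair, forcing a sum of 52.

21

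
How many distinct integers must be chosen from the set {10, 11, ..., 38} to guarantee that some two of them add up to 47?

Two chosen integers sum to 47 exactly when both halves of some pair {x, 47−x} with 10 ≤ x ≤ 47−x ≤ 37 are chosen — 14 such pairs.
The remaining 1 element (those with no distinct partner in range) can never complete a 47-sum, so the worst case takes all of them and one from each pair: 1 + 14 = 15.
Pigeonhole: the 16th integer has to be the second member of some pair, so 15 + 1 = 16.

16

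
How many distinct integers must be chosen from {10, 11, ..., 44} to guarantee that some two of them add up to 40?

26

Group the elements by complementary pair {x, 40−x}: {10,30}, {11,29}, {12,28}, …, giving 10 two-element pairs, the single value 20 (it cannot pair with itself since the integers are distinct), and 14 integers whose partner 40−x falls outside [10,44].
By pigeonhole, treating each of those 25 groups as a pigeonhole, one can pick one integer per group — 25 integers — with no two summing to 40.
The 26th integer lands in an occupied pair, forcing a sum of 40.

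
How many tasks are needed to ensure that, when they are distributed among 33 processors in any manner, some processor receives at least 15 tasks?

463

With 462 tasks one could put exactly 14 in each of the 33 processors, and no processor would reach 15.
One more task must land in a processor that already has 14, giving it 15.
So 33 × 14 + 1 = 463 tasks are required.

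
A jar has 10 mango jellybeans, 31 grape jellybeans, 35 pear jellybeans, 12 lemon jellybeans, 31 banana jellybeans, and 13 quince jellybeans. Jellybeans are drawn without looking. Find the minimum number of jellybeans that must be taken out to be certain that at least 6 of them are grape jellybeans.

107

In the worst case for collecting grape jellybeans, every non-grape jellybean comes out first.
There are 10 + 35 + 12 + 31 + 13 = 101 non-grape jellybeans altogether.
After those, each further jellybean must be grape, so 101 + 6 = 107 draws guarantee 6 grape jellybeans.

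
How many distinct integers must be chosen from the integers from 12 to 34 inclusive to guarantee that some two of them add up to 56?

18

Group the elements by complementary pair {x, 56−x}: {22,34}, {23,33}, {24,32}, …, giving 6 two-element pairs, the single value 28 (it cannot pair with itself since the integers are distinct), and 10 integers whose partner 56−x falls outside [12,34].
Treating each of those 17 groups as a pigeonhole, one can pick one integer per group — 17 integers — with no two summing to 56.
The 18th integer lands in an occupied pair, forcing a sum of 56.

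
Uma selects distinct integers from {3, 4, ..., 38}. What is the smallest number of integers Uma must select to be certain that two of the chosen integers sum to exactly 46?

Group the elements by complementary pair {x, 46−x}: {8,38}, {9,37}, {10,36}, …, giving 15 two-element pairs, the single value 23 (it cannot pair with itself since the integers are distinct), and 5 integers whose partner 46−x falls outside [3,38].
Treating each of those 21 groups as a pigeonhole, one can pick one integer per group — 21 integers — with no two summing to 46.
The 22nd integer lands in an occupied pair, forcing a sum of 46.

22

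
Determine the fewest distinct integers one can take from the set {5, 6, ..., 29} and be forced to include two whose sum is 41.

17

Group the elements by complementary pair {x, 41−x}: {12,29}, {13,28}, {14,27}, …, giving 9 two-element pairs and 7 integers whose partner 41−x falls outside [5,29].
Treating each of those 16 groups as a pigeonhole, one can pick one integer per group — 16 integers — with no two summing to 41.
The 17th integer lands in an occupied pair, forcing a sum of 41.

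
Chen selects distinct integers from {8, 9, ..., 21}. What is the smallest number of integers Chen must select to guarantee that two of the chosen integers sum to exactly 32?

A set avoiding the sum 32 can contain at most one of each pair {x, 32−x}, plus the 4 elements whose complement lies outside the range or equal to its own complement.
The integers 8, …, 16 (9 of them) are such a set: any two sum to at least 8+9 = 17 and at most 15+16 = 31 < 32.
By pigeonhole, any 10th integer completes one of the 5 pairs, so 10 choices force a sum of 32.

10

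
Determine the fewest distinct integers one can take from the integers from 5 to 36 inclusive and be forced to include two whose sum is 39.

Two chosen integers sum to 39 exactly when both halves of some pair {x, 39−x} with 5 ≤ x ≤ 39−x ≤ 34 are chosen — 15 such pairs.
The remaining 2 elements (those with no distinct partner in range) can never complete a 39-sum, so the worst case takes all of them and one from each pair: 2 + 15 = 17.
By pigeonhole, the 18th integer has to be the second member of some pair, so 17 + 1 = 18.

18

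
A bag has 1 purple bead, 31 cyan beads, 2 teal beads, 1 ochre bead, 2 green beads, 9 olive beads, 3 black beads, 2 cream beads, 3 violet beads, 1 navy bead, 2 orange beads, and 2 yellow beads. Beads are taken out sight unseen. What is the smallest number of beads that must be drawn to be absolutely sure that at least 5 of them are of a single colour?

28

By pigeonhole, put each drawn bead into a box by colour. The largest draw with every box below 5 takes min(count, 4) from each colour; colours with fewer than 4 contribute all they have.
Σ min(cᵢ, 4) = 1 + 4 + 2 + 1 + 2 + 4 + 3 + 2 + 3 + 1 + 2 + 2 = 27.
Draw number 27 + 1 = 28 must push one box to 5.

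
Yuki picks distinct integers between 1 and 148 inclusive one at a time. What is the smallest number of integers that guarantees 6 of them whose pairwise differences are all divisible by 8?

Integers whose pairwise differences are multiples of 8 are exactly those sharing a remainder mod 8. Pigeonhole: the 8 residue classes mod 8 are the pigeonholes.
With 40 integers one could put 5 in each residue class and have no class reach 6.
The 41st integer pushes some class to 6, so 8·5 + 1 = 41.

41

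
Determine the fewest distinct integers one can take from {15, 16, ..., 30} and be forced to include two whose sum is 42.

11

Two chosen integers sum to 42 exactly when both halves of some pair {x, 42−x} with 15 ≤ x ≤ 42−x ≤ 27 are chosen — 6 such pairs.
The remaining 4 elements (those with no distinct partner in range) can never complete a 42-sum, so the worst case takes all of them and one from each pair: 4 + 6 = 10.
Pigeonhole: the 11th integer has to be the second member of some pair, so 10 + 1 = 11.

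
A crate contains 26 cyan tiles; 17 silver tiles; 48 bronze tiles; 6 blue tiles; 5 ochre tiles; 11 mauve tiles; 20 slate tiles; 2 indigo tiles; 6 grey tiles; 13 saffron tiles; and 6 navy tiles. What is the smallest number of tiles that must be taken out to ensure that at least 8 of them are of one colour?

The 11 colours are the holes; the tiles drawn are the pigeons.
To avoid 8 of any one colour, the worst case takes at most 7 of each colour, or every tile of a colour that has fewer than 7.
That gives 7 + 7 + 7 + 6 + 5 + 7 + 7 + 2 + 6 + 7 + 6 = 67 tiles with no colour reaching 8.
The next tile forces some colour to 8, so 67 + 1 = 68.

68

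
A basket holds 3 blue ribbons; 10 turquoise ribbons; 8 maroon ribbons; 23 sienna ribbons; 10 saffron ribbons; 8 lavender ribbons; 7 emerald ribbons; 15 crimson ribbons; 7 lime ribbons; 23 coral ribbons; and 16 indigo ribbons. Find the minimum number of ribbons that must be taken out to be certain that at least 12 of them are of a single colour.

Put each drawn ribbon into a box by colour. The largest draw with every box below 12 takes min(count, 11) from each colour; colours with fewer than 11 contribute all they have.
Σ min(cᵢ, 11) = 3 + 10 + 8 + 11 + 10 + 8 + 7 + 11 + 7 + 11 + 11 = 97.
Draw number 97 + 1 = 98 must push one box to 12.

98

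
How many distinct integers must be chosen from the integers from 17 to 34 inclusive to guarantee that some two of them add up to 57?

13

Two chosen integers sum to 57 exactly when both halves of some pair {x, 57−x} with 23 ≤ x ≤ 57−x ≤ 34 are chosen — 6 such pairs.
The remaining 6 elements (those with no distinct partner in range) can never complete a 57-sum, so the worst case takes all of them and one from each pair: 6 + 6 = 12.
The 13th integer has to be the second member of some pair, so 12 + 1 = 13.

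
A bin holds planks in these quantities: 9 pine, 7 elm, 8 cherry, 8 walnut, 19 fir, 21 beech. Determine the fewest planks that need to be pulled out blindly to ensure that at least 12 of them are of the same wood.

An adversary could hand out at most 11 planks per wood (4 woods run out sooner): 9 + 7 + 8 + 8 + 11 + 11 = 54 planks and still no wood has 12.
Pigeonhole: one more plank lands in a wood already at 11, so 55 draws are enough and 54 are not.

55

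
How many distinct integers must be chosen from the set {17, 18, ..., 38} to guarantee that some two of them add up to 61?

Group the elements by complementary pair {x, 61−x}: {23,38}, {24,37}, {25,36}, …, giving 8 two-element pairs and 6 integers whose partner 61−x falls outside [17,38].
Pigeonhole: treating each of those 14 groups as a pigeonhole, one can pick one integer per group — 14 integers — with no two summing to 61.
The 15th integer lands in an occupied pair, forcing a sum of 61.

15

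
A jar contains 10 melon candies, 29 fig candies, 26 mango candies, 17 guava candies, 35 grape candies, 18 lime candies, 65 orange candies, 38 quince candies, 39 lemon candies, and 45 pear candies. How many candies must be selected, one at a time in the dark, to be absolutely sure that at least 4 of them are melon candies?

316

In the worst case for collecting melon candies, every non-melon candy comes out first.
There are 29 + 26 + 17 + 35 + 18 + 65 + 38 + 39 + 45 = 312 non-melon candies altogether.
After those, each further candy must be melon, so 312 + 4 = 316 draws guarantee 4 melon candies.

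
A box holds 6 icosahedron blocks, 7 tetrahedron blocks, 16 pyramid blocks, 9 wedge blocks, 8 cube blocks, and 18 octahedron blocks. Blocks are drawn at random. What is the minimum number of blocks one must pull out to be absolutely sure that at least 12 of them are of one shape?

53

Put each drawn block into a box by shape. The largest draw with every box below 12 takes min(count, 11) from each shape; shapes with fewer than 11 contribute all they have.
Σ min(cᵢ, 11) = 6 + 7 + 11 + 9 + 8 + 11 = 52.
Draw number 52 + 1 = 53 must push one box to 12.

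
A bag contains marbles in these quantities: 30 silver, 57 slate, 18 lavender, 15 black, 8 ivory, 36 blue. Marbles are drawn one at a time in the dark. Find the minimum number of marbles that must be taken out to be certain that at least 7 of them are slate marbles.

In the worst case for collecting slate marbles, every non-slate marble comes out first.
There are 30 + 18 + 15 + 8 + 36 = 107 non-slate marbles altogether.
After those, each further marble must be slate, so 107 + 7 = 114 draws guarantee 7 slate marbles.

114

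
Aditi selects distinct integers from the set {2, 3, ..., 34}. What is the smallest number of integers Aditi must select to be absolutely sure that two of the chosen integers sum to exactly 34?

A set avoiding the sum 34 can contain at most one of each pair {x, 34−x}, plus the 3 elements whose complement lies outside the range or equal to its own complement.
The integers 17, …, 34 (18 of them) are such a set: any two sum to at least 17+18 = 35 > 34.
By pigeonhole, any 19th integer completes one of the 15 pairs, so 19 choices force a sum of 34.

19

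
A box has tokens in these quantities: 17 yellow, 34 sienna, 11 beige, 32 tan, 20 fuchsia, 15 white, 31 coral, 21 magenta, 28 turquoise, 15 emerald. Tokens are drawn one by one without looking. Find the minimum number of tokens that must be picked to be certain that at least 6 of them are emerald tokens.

In the worst case for collecting emerald tokens, every non-emerald token comes out first.
There are 17 + 34 + 11 + 32 + 20 + 15 + 31 + 21 + 28 = 209 non-emerald tokens altogether.
After those, each further token must be emerald, so 209 + 6 = 215 draws guarantee 6 emerald tokens.

215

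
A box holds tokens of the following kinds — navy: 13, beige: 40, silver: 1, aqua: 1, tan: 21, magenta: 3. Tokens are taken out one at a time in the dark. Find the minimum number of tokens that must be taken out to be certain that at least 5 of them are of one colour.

By pigeonhole, put each drawn token into a box by colour. The largest draw with every box below 5 takes min(count, 4) from each colour; colours with fewer than 4 contribute all they have.
Σ min(cᵢ, 4) = 4 + 4 + 1 + 1 + 4 + 3 = 17.
Draw number 17 + 1 = 18 must push one box to 5.

18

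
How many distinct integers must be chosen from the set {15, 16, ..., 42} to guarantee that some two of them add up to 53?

A set avoiding the sum 53 can contain at most one of each pair {x, 53−x}, plus the 4 elements whose complement lies outside the range.
The integers 27, …, 42 (16 of them) are such a set: any two sum to at least 27+28 = 55 > 53.
Pigeonhole: any 17th integer completes one of the 12 pairs, so 17 choices force a sum of 53.

17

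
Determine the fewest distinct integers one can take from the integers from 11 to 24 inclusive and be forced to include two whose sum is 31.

10

Two chosen integers sum to 31 exactly when both halves of some pair {x, 31−x} with 11 ≤ x ≤ 31−x ≤ 20 are chosen — 5 such pairs.
The remaining 4 elements (those with no distinct partner in range) can never complete a 31-sum, so the worst case takes all of them and one from each pair: 4 + 5 = 9.
By the pigeonhole principle, the 10th integer has to be the second member of some pair, so 9 + 1 = 10.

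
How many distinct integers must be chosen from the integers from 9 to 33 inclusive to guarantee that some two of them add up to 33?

Group the elements by complementary pair {x, 33−x}: {9,24}, {10,23}, {11,22}, …, giving 8 two-element pairs and 9 integers whose partner 33−x falls outside [9,33].
By the pigeonhole principle, treating each of those 17 groups as a pigeonhole, one can pick one integer per group — 17 integers — with no two summing to 33.
The 18th integer lands in an occupied pair, forcing a sum of 33.

18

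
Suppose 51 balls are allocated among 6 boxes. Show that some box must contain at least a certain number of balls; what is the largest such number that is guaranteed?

9

By pigeonhole, the 6 boxes are the holes and the 51 balls are the pigeons.
If every box held at most 8 balls, the total would be at most 6 × 8 = 48, which is less than 51.
So some box holds at least ⌈51/6⌉ = 9 balls.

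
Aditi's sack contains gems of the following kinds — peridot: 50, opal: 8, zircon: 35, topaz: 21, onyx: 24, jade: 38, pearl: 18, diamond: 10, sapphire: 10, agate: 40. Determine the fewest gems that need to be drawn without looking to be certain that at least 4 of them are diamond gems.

248

In the worst case for collecting diamond gems, every non-diamond gem comes out first.
There are 50 + 8 + 35 + 21 + 24 + 38 + 18 + 10 + 40 = 244 non-diamond gems altogether.
After those, each further gem must be diamond, so 244 + 4 = 248 draws guarantee 4 diamond gems.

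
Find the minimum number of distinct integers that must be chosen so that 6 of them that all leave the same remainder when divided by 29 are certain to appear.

146

By the pigeonhole principle, the 29 residue classes mod 29 are the pigeonholes.
With 145 integers one could put 5 in each residue class and have no class reach 6.
The 146th integer pushes some class to 6, so 29·5 + 1 = 146.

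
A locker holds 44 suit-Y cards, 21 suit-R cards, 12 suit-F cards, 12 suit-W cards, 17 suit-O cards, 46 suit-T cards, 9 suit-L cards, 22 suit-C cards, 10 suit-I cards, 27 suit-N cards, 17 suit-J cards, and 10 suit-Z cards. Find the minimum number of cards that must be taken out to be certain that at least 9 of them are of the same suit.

By the pigeonhole principle, the 12 suits are the holes; the cards drawn are the pigeons.
To avoid 9 of any one suit, the worst case takes at most 8 of each suit.
That gives 8 + 8 + 8 + 8 + 8 + 8 + 8 + 8 + 8 + 8 + 8 + 8 = 96 cards with no suit reaching 9.
The next card forces some suit to 9, so 96 + 1 = 97.

97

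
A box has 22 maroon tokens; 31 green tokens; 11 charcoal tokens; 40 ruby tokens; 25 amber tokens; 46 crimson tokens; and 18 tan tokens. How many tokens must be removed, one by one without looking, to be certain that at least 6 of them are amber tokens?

174

In the worst case for collecting amber tokens, every non-amber token comes out first.
There are 22 + 31 + 11 + 40 + 46 + 18 = 168 non-amber tokens altogether.
After those, each further token must be amber, so 168 + 6 = 174 draws guarantee 6 amber tokens.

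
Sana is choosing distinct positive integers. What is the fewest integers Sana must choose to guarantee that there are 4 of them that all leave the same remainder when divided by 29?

The 29 residue classes mod 29 are the pigeonholes.
With 87 integers one could put 3 in each residue class and have no class reach 4.
The 88th integer pushes some class to 4, so 29·3 + 1 = 88.

88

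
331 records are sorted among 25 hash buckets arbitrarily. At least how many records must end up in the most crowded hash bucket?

The 25 hash buckets are the holes and the 331 records are the pigeons.
If every hash bucket held at most 13 records, the total would be at most 25 × 13 = 325, which is less than 331.
So some hash bucket holds at least ⌈331/25⌉ = 14 records.

14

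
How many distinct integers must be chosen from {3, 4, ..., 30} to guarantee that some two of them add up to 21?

Group the elements by complementary pair {x, 21−x}: {3,18}, {4,17}, {5,16}, …, giving 8 two-element pairs and 12 integers whose partner 21−x falls outside [3,30].
Treating each of those 20 groups as a pigeonhole, one can pick one integer per group — 20 integers — with no two summing to 21.
The 21st integer lands in an occupied pair, forcing a sum of 21.

21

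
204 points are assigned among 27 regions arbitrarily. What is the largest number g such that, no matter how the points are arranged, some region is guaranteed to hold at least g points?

The 27 regions are the holes and the 204 points are the pigeons.
If every region held at most 7 points, the total would be at most 27 × 7 = 189, which is less than 204.
So some region holds at least ⌈204/27⌉ = 8 points.

8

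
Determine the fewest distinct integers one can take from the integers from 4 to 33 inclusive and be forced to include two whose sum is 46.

21

A set avoiding the sum 46 can contain at most one of each pair {x, 46−x}, plus the 10 elements whose complement lies outside the range or equal to its own complement.
The integers 4, …, 23 (20 of them) are such a set: any two sum to at least 4+5 = 9 and at most 22+23 = 45 < 46.
By the pigeonhole principle, any 21st integer completes one of the 10 pairs, so 21 choices force a sum of 46.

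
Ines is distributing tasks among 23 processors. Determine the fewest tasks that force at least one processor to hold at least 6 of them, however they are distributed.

116

With 115 tasks one could put exactly 5 in each of the 23 processors, and no processor would reach 6.
By pigeonhole, one more task must land in a processor that already has 5, giving it 6.
So 23 × 5 + 1 = 116 tasks are required.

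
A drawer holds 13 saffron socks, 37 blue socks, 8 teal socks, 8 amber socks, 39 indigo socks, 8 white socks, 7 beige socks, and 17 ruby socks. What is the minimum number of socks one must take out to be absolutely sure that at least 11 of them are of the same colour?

The 8 colours are the holes; the socks drawn are the pigeons.
To avoid 11 of any one colour, the worst case takes at most 10 of each colour, or every sock of a colour that has fewer than 10.
That gives 10 + 10 + 8 + 8 + 10 + 8 + 7 + 10 = 71 socks with no colour reaching 11.
The next sock forces some colour to 11, so 71 + 1 = 72.

72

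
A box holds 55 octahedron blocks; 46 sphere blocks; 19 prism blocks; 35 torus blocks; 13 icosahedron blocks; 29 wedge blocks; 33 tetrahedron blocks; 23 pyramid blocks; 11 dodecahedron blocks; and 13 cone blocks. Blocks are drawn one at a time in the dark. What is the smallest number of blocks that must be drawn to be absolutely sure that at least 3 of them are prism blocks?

261

In the worst case for collecting prism blocks, every non-prism block comes out first.
There are 55 + 46 + 35 + 13 + 29 + 33 + 23 + 11 + 13 = 258 non-prism blocks altogether.
After those, each further block must be prism, so 258 + 3 = 261 draws guarantee 3 prism blocks.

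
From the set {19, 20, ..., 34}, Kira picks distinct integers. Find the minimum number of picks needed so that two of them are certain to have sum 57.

11

Two chosen integers sum to 57 exactly when both halves of some pair {x, 57−x} with 23 ≤ x ≤ 57−x ≤ 34 are chosen — 6 such pairs.
The remaining 4 elements (those with no distinct partner in range) can never complete a 57-sum, so the worst case takes all of them and one from each pair: 4 + 6 = 10.
The 11th integer has to be the second member of some pair, so 10 + 1 = 11.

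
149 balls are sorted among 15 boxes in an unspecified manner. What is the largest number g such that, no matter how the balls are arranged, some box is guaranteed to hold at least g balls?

By the pigeonhole principle, the 15 boxes are the holes and the 149 balls are the pigeons.
If every box held at most 9 balls, the total would be at most 15 × 9 = 135, which is less than 149.
So some box holds at least ⌈149/15⌉ = 10 balls.

10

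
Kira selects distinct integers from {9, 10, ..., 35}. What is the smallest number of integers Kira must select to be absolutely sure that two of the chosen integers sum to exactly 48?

17

Group the elements by complementary pair {x, 48−x}: {13,35}, {14,34}, {15,33}, …, giving 11 two-element pairs, the single value 24 (it cannot pair with itself since the integers are distinct), and 4 integers whose partner 48−x falls outside [9,35].
Treating each of those 16 groups as a pigeonhole, one can pick one integer per group — 16 integers — with no two summing to 48.
The 17th integer lands in an occupied pair, forcing a sum of 48.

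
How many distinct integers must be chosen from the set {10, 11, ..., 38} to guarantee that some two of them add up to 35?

22

Group the elements by complementary pair {x, 35−x}: {10,25}, {11,24}, {12,23}, …, giving 8 two-element pairs and 13 integers whose partner 35−x falls outside [10,38].
Treating each of those 21 groups as a pigeonhole, one can pick one integer per group — 21 integers — with no two summing to 35.
The 22nd integer lands in an occupied pair, forcing a sum of 35.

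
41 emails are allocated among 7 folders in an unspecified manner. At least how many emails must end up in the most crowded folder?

6

By pigeonhole, the 7 folders are the holes and the 41 emails are the pigeons.
If every folder held at most 5 emails, the total would be at most 7 × 5 = 35, which is less than 41.
So some folder holds at least ⌈41/7⌉ = 6 emails.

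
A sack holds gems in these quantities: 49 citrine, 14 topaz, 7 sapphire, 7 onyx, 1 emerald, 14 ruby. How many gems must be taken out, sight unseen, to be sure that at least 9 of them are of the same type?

The 6 types are the holes; the gems drawn are the pigeons.
To avoid 9 of any one type, the worst case takes at most 8 of each type, or every gem of a type that has fewer than 8.
That gives 8 + 8 + 7 + 7 + 1 + 8 = 39 gems with no type reaching 9.
The next gem forces some type to 9, so 39 + 1 = 40.

40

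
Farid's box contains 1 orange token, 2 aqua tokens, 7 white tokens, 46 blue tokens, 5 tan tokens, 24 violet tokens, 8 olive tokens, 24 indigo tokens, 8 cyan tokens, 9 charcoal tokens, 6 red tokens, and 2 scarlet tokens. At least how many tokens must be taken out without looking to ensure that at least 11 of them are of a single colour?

Pigeonhole: the 12 colours are the holes; the tokens drawn are the pigeons.
To avoid 11 of any one colour, the worst case takes at most 10 of each colour, or every token of a colour that has fewer than 10.
That gives 1 + 2 + 7 + 10 + 5 + 10 + 8 + 10 + 8 + 9 + 6 + 2 = 78 tokens with no colour reaching 11.
The next token forces some colour to 11, so 78 + 1 = 79.

79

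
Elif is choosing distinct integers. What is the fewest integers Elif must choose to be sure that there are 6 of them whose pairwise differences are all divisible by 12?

Integers whose pairwise differences are multiples of 12 are exactly those sharing a remainder mod 12. Pigeonhole: the 12 residue classes mod 12 are the pigeonholes.
With 60 integers one could put 5 in each residue class and have no class reach 6.
The 61st integer pushes some class to 6, so 12·5 + 1 = 61.

61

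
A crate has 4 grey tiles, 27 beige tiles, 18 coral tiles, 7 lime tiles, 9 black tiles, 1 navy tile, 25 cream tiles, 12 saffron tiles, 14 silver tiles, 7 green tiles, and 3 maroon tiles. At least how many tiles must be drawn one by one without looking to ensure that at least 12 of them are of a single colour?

Pigeonhole: the 11 colours are the holes; the tiles drawn are the pigeons.
To avoid 12 of any one colour, the worst case takes at most 11 of each colour, or every tile of a colour that has fewer than 11.
That gives 4 + 11 + 11 + 7 + 9 + 1 + 11 + 11 + 11 + 7 + 3 = 86 tiles with no colour reaching 12.
The next tile forces some colour to 12, so 86 + 1 = 87.

87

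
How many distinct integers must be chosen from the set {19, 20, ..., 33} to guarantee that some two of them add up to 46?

Group the elements by complementary pair {x, 46−x}: {19,27}, {20,26}, {21,25}, …, giving 4 two-element pairs, the single value 23 (it cannot pair with itself since the integers are distinct), and 6 integers whose partner 46−x falls outside [19,33].
By pigeonhole, treating each of those 11 groups as a pigeonhole, one can pick one integer per group — 11 integers — with no two summing to 46.
The 12th integer lands in an occupied pair, forcing a sum of 46.

12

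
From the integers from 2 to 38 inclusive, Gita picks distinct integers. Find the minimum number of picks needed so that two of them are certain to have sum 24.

Group the elements by complementary pair {x, 24−x}: {2,22}, {3,21}, {4,20}, …, giving 10 two-element pairs, the single value 12 (it cannot pair with itself since the integers are distinct), and 16 integers whose partner 24−x falls outside [2,38].
Pigeonhole: treating each of those 27 groups as a pigeonhole, one can pick one integer per group — 27 integers — with no two summing to 24.
The 28th integer lands in an occupied pair, forcing a sum of 24.

28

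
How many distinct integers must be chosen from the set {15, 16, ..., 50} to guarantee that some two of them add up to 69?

21

Group the elements by complementary pair {x, 69−x}: {19,50}, {20,49}, {21,48}, …, giving 16 two-element pairs and 4 integers whose partner 69−x falls outside [15,50].
Treating each of those 20 groups as a pigeonhole, one can pick one integer per group — 20 integers — with no two summing to 69.
The 21st integer lands in an occupied pair, forcing a sum of 69.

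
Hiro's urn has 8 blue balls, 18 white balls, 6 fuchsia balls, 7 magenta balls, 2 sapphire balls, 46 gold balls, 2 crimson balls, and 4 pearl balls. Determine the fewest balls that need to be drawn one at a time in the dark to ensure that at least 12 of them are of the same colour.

By pigeonhole, put each drawn ball into a box by colour. The largest draw with every box below 12 takes min(count, 11) from each colour; colours with fewer than 11 contribute all they have.
Σ min(cᵢ, 11) = 8 + 11 + 6 + 7 + 2 + 11 + 2 + 4 = 51.
Draw number 51 + 1 = 52 must push one box to 12.

52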